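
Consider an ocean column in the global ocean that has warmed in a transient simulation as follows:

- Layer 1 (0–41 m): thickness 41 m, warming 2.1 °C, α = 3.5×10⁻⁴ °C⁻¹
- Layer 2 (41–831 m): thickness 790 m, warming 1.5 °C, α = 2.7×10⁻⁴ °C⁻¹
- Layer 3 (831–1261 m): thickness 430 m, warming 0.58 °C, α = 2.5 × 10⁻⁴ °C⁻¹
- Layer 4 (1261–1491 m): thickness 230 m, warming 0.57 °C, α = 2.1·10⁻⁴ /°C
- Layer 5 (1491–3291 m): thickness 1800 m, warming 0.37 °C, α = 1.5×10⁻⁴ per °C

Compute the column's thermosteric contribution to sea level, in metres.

Δh = 0.540 m

41 × 2.1 × 3.5×10⁻⁴ = 0.030135 m
Layer 2: 2.7×10⁻⁴ × 790 × 1.5 = 0.31995 m
0.58 × 430 × 2.5×10⁻⁴ = 0.06235 m
Layer 4: 230 × 2.1×10⁻⁴ × 0.57 = 0.027531 m
1800 × 0.37 × 1.5×10⁻⁴ = 0.09990 m
Δh = 0.030135 + 0.31995 + 0.06235 + 0.027531 + 0.09990 = 0.539866 m ≈ 0.540 m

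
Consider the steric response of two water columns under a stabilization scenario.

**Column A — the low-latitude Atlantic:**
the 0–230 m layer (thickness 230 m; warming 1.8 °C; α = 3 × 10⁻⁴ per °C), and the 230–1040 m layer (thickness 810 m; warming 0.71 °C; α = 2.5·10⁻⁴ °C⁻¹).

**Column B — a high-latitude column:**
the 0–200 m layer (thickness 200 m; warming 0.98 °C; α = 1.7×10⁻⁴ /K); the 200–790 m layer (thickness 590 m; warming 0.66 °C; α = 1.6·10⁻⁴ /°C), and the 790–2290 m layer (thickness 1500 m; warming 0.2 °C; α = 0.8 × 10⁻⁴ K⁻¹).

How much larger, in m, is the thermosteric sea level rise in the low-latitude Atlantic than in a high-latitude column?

A Layer 1: 3×10⁻⁴ × 1.8 × 230 = 0.12420 m
A Layer 2: 2.5×10⁻⁴ × 0.71 × 810 = 0.143775 m
A total: 0.267975 m
B 1.7×10⁻⁴ × 0.98 × 200 = 0.03332 m
B Layer 2: 1.6×10⁻⁴ × 0.66 × 590 = 0.062304 m
B 790–2290 m: 0.8×10⁻⁴ × 0.2 × 1500 = 0.02400 m
B total: 0.119624 m
Difference: 0.267975 − 0.119624 = 0.148351 m

Δh_A − Δh_B ≈ 0.15 m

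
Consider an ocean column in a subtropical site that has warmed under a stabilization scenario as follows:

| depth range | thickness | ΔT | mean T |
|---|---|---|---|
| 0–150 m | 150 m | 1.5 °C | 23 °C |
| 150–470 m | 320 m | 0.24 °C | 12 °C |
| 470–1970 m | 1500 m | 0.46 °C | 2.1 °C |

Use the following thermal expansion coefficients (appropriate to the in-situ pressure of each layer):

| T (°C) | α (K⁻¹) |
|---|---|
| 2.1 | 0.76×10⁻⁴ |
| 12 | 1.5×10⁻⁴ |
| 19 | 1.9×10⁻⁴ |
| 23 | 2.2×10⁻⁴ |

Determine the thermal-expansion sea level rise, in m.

Δh ≈ 0.113 m

Layer 1 at 23 °C → α = 2.2×10⁻⁴ K⁻¹
Layer 2 at 12 °C → α = 1.5×10⁻⁴ K⁻¹
Layer 3 at 2.1 °C → α = 0.76×10⁻⁴ K⁻¹
Layer 1: 2.2×10⁻⁴ × 150 × 1.5 = 0.04950 m
150–470 m: 0.24 × 1.5×10⁻⁴ × 320 = 0.01152 m
470–1970 m: 0.46 × 0.76×10⁻⁴ × 1500 = 0.05244 m
Δh = 0.04950 + 0.01152 + 0.05244 = 0.11346 m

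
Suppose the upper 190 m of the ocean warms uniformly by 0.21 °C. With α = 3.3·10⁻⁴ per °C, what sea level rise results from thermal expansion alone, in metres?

Δh = αΔT·H = 3.3×10⁻⁴ × 0.21 × 190 = 0.013167 m

0.013 m of thermosteric rise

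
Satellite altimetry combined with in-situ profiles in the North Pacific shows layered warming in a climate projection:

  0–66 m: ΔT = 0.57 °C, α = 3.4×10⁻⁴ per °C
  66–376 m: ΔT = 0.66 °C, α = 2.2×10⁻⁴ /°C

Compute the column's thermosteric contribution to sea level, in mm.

57.8 mm of thermosteric rise

0–66 m: 3.4×10⁻⁴ × 66 × 0.57 = 0.0127908 m
66–376 m: 310 × 0.66 × 2.2×10⁻⁴ = 0.045012 m
Δh = 0.0127908 + 0.045012 = 0.0578028 m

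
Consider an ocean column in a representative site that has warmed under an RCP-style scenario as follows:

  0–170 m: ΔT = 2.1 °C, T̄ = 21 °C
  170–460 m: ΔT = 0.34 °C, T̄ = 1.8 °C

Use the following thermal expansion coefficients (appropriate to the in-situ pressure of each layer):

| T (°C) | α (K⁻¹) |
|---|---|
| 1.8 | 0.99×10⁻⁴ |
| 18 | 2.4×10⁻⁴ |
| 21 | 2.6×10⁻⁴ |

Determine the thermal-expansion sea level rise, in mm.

103 mm of thermosteric rise

Layer 1 at 21 °C → α = 2.6×10⁻⁴ K⁻¹
Layer 2 at 1.8 °C → α = 0.99×10⁻⁴ K⁻¹
2.1 × 2.6×10⁻⁴ × 170 = 0.09282 m
170–460 m: 290 × 0.99×10⁻⁴ × 0.34 = 0.0097614 m
Δh = 0.09282 + 0.0097614 = 0.1025814 m ≈ 103 mm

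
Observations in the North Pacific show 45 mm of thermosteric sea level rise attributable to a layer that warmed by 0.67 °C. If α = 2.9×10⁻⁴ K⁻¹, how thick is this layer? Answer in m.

about 232 m

H = Δh/(αΔT) = 0.045 / (2.9×10⁻⁴ × 0.67) ≈ 231.6 m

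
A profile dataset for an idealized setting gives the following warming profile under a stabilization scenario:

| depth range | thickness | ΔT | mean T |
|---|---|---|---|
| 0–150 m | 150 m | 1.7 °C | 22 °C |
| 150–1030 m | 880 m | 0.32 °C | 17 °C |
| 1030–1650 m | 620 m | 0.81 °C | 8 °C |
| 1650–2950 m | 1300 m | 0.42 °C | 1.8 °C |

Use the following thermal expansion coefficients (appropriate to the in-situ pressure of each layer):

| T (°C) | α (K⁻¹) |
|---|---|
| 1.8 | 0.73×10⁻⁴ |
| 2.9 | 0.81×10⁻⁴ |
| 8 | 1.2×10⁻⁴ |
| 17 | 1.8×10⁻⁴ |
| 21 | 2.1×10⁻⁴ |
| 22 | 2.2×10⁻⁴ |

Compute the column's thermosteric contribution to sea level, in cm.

about 20.7 cm

Layer 1 at 22 °C → α = 2.2×10⁻⁴ K⁻¹
Layer 2 at 17 °C → α = 1.8×10⁻⁴ K⁻¹
Layer 3 at 8 °C → α = 1.2×10⁻⁴ K⁻¹
Layer 4 at 1.8 °C → α = 0.73×10⁻⁴ K⁻¹
1.7 × 2.2×10⁻⁴ × 150 = 0.05610 m
Layer 2: 1.8×10⁻⁴ × 0.32 × 880 = 0.050688 m
0.81 × 620 × 1.2×10⁻⁴ = 0.060264 m
1650–2950 m: 0.73×10⁻⁴ × 0.42 × 1300 = 0.039858 m
Δh = 0.05610 + 0.050688 + 0.060264 + 0.039858 = 0.20691 m ≈ 20.7 cm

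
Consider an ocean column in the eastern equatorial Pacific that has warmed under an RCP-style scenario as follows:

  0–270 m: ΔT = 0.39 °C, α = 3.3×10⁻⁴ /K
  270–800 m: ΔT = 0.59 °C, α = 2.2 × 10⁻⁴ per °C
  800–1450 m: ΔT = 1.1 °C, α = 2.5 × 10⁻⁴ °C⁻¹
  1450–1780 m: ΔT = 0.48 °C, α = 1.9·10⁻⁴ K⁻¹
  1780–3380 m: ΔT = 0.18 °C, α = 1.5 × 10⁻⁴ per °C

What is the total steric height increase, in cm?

Layer 1: 270 × 3.3×10⁻⁴ × 0.39 = 0.034749 m
2.2×10⁻⁴ × 530 × 0.59 = 0.068794 m
800–1450 m: 650 × 1.1 × 2.5×10⁻⁴ = 0.17875 m
1.9×10⁻⁴ × 0.48 × 330 = 0.030096 m
Layer 5: 0.18 × 1.5×10⁻⁴ × 1600 = 0.04320 m
Δh = 0.034749 + 0.068794 + 0.17875 + 0.030096 + 0.04320 = 0.355589 m ≈ 35.6 cm

about 35.6 cm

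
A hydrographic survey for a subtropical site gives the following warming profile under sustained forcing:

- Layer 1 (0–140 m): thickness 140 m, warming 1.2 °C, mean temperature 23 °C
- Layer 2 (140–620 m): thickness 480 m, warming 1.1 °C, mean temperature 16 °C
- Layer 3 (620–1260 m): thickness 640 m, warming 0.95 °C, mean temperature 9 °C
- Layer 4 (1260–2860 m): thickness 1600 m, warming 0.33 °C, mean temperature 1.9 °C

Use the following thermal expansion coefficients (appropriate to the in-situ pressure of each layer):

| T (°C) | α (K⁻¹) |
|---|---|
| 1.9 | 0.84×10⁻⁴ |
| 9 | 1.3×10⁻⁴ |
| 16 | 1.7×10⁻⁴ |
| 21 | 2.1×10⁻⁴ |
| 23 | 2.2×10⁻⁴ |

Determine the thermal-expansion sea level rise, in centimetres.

25.0 cm of thermosteric rise

Layer 1 at 23 °C → α = 2.2×10⁻⁴ K⁻¹
Layer 2 at 16 °C → α = 1.7×10⁻⁴ K⁻¹
Layer 3 at 9 °C → α = 1.3×10⁻⁴ K⁻¹
Layer 4 at 1.9 °C → α = 0.84×10⁻⁴ K⁻¹
0–140 m: 140 × 2.2×10⁻⁴ × 1.2 = 0.03696 m
140–620 m: 1.7×10⁻⁴ × 480 × 1.1 = 0.08976 m
640 × 1.3×10⁻⁴ × 0.95 = 0.07904 m
0.84×10⁻⁴ × 1600 × 0.33 = 0.044352 m
Δh = 0.03696 + 0.08976 + 0.07904 + 0.044352 = 0.250112 m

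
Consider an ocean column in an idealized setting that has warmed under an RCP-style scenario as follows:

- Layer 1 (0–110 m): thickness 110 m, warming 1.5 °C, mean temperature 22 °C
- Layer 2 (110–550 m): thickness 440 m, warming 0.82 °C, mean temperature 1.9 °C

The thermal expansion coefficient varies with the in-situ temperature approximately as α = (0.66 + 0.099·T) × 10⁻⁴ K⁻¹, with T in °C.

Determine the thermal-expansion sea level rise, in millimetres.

about 77.4 mm

Layer 1: α = (0.66 + 0.099×22)×10⁻⁴ = 2.838×10⁻⁴ K⁻¹
Layer 2: α = (0.66 + 0.099×1.9)×10⁻⁴ = 0.8481×10⁻⁴ K⁻¹
0–110 m: 110 × 1.5 × 2.838×10⁻⁴ = 0.046827 m
440 × 0.8481×10⁻⁴ × 0.82 = 0.030599448 m
Δh = 0.046827 + 0.030599448 = 0.077426448 m ≈ 77.4 mm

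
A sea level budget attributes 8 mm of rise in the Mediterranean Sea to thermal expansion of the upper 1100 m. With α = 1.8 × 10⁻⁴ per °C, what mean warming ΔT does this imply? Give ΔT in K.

ΔT = Δh/(αH) = 0.008 / (1.8×10⁻⁴ × 1100) ≈ 0.04040 K

ΔT ≈ 0.0404 K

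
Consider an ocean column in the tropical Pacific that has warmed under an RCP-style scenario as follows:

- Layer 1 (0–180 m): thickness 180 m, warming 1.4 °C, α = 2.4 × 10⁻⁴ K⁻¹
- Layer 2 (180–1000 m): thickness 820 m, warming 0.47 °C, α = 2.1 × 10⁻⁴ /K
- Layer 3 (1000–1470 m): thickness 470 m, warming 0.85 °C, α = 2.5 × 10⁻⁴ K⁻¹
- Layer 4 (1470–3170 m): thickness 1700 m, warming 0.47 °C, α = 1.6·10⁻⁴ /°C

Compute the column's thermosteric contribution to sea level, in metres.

Δh = 0.369 m

2.4×10⁻⁴ × 180 × 1.4 = 0.06048 m
180–1000 m: 0.47 × 820 × 2.1×10⁻⁴ = 0.080934 m
Layer 3: 2.5×10⁻⁴ × 470 × 0.85 = 0.099875 m
1470–3170 m: 1700 × 0.47 × 1.6×10⁻⁴ = 0.12784 m
Δh = 0.06048 + 0.080934 + 0.099875 + 0.12784 = 0.369129 m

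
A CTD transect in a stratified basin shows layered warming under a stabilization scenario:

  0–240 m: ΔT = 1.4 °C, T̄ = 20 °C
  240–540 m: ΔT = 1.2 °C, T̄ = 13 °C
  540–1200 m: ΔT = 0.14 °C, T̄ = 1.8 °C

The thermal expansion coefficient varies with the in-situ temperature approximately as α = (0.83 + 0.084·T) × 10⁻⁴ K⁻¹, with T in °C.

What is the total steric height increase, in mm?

Layer 1: α = (0.83 + 0.084×20)×10⁻⁴ = 2.51×10⁻⁴ K⁻¹
Layer 2: α = (0.83 + 0.084×13)×10⁻⁴ = 1.922×10⁻⁴ K⁻¹
Layer 3: α = (0.83 + 0.084×1.8)×10⁻⁴ = 0.9812×10⁻⁴ K⁻¹
1.4 × 2.51×10⁻⁴ × 240 = 0.084336 m
240–540 m: 1.2 × 300 × 1.922×10⁻⁴ = 0.069192 m
0.14 × 0.9812×10⁻⁴ × 660 = 0.009066288 m
Δh = 0.084336 + 0.069192 + 0.009066288 = 0.162594288 m

Δh = 160 mm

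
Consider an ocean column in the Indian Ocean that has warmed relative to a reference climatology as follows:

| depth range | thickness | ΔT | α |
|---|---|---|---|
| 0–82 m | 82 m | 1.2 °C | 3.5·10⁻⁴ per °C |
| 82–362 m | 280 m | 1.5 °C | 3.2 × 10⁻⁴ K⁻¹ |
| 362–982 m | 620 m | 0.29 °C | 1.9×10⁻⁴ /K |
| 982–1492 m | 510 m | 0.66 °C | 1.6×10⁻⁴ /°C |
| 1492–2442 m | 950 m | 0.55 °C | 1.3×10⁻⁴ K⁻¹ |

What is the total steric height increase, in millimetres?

Layer 1: 3.5×10⁻⁴ × 1.2 × 82 = 0.03444 m
Layer 2: 1.5 × 280 × 3.2×10⁻⁴ = 0.13440 m
0.29 × 1.9×10⁻⁴ × 620 = 0.034162 m
Layer 4: 0.66 × 510 × 1.6×10⁻⁴ = 0.053856 m
950 × 1.3×10⁻⁴ × 0.55 = 0.067925 m
Δh = 0.03444 + 0.13440 + 0.034162 + 0.053856 + 0.067925 = 0.324783 m

about 325 mm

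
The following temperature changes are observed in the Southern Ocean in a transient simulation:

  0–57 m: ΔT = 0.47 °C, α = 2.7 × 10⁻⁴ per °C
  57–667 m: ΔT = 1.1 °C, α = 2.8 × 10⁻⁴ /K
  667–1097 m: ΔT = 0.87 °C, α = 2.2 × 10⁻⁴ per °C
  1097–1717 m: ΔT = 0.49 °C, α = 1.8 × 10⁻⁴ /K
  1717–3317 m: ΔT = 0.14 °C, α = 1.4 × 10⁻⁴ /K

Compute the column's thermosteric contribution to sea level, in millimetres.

Δh ≈ 363 mm

Layer 1: 2.7×10⁻⁴ × 0.47 × 57 = 0.0072333 m
Layer 2: 2.8×10⁻⁴ × 1.1 × 610 = 0.18788 m
667–1097 m: 2.2×10⁻⁴ × 430 × 0.87 = 0.082302 m
1097–1717 m: 1.8×10⁻⁴ × 620 × 0.49 = 0.054684 m
Layer 5: 1600 × 1.4×10⁻⁴ × 0.14 = 0.03136 m
Δh = 0.0072333 + 0.18788 + 0.082302 + 0.054684 + 0.03136 = 0.3634593 m ≈ 363 mm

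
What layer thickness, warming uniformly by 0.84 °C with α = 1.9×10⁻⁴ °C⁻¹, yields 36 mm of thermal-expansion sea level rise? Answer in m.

H = Δh/(αΔT) = 0.036 / (1.9×10⁻⁴ × 0.84) ≈ 225.6 m

H ≈ 226 m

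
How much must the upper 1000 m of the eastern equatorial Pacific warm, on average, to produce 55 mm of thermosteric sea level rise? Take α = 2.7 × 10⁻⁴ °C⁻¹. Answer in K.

ΔT ≈ 0.204 K

ΔT = Δh/(αH) = 0.055 / (2.7×10⁻⁴ × 1000) ≈ 0.2037 K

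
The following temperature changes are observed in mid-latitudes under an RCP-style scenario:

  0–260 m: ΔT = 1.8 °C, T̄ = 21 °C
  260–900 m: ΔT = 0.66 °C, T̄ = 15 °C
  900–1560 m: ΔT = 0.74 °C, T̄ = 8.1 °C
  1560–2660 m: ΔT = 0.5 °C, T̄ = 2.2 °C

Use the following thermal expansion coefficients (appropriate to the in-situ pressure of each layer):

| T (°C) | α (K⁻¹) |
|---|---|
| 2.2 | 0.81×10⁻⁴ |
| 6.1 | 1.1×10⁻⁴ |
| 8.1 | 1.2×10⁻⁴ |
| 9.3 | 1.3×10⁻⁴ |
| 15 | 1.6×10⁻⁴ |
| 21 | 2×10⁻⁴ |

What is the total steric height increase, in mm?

264 mm of thermosteric rise

Layer 1 at 21 °C → α = 2×10⁻⁴ K⁻¹
Layer 2 at 15 °C → α = 1.6×10⁻⁴ K⁻¹
Layer 3 at 8.1 °C → α = 1.2×10⁻⁴ K⁻¹
Layer 4 at 2.2 °C → α = 0.81×10⁻⁴ K⁻¹
Layer 1: 260 × 2×10⁻⁴ × 1.8 = 0.09360 m
Layer 2: 0.66 × 640 × 1.6×10⁻⁴ = 0.067584 m
1.2×10⁻⁴ × 0.74 × 660 = 0.058608 m
0.5 × 1100 × 0.81×10⁻⁴ = 0.04455 m
Δh = 0.09360 + 0.067584 + 0.058608 + 0.04455 = 0.264342 m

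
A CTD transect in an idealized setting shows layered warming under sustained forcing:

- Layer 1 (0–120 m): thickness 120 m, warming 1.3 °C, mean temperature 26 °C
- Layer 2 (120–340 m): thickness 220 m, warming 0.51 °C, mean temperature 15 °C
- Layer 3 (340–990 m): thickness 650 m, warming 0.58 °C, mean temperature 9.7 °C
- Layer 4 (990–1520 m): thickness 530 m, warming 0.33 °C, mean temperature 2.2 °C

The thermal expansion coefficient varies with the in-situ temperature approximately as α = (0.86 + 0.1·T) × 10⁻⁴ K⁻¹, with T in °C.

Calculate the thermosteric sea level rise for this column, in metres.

Δh = 0.17 m

Layer 1: α = (0.86 + 0.1×26)×10⁻⁴ = 3.46×10⁻⁴ K⁻¹
Layer 2: α = (0.86 + 0.1×15)×10⁻⁴ = 2.36×10⁻⁴ K⁻¹
Layer 3: α = (0.86 + 0.1×9.7)×10⁻⁴ = 1.83×10⁻⁴ K⁻¹
Layer 4: α = (0.86 + 0.1×2.2)×10⁻⁴ = 1.08×10⁻⁴ K⁻¹
Layer 1: 1.3 × 3.46×10⁻⁴ × 120 = 0.053976 m
0.51 × 2.36×10⁻⁴ × 220 = 0.0264792 m
0.58 × 650 × 1.83×10⁻⁴ = 0.068991 m
Layer 4: 1.08×10⁻⁴ × 530 × 0.33 = 0.0188892 m
Δh = 0.053976 + 0.0264792 + 0.068991 + 0.0188892 = 0.1683354 m ≈ 0.17 m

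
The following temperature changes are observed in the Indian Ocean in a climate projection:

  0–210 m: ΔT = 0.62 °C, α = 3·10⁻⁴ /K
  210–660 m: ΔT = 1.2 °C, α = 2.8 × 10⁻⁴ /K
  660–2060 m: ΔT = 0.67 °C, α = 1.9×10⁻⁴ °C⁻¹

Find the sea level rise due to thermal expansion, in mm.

3×10⁻⁴ × 0.62 × 210 = 0.03906 m
210–660 m: 2.8×10⁻⁴ × 1.2 × 450 = 0.15120 m
660–2060 m: 1.9×10⁻⁴ × 1400 × 0.67 = 0.17822 m
Δh = 0.03906 + 0.15120 + 0.17822 = 0.36848 m ≈ 368 mm

368 mm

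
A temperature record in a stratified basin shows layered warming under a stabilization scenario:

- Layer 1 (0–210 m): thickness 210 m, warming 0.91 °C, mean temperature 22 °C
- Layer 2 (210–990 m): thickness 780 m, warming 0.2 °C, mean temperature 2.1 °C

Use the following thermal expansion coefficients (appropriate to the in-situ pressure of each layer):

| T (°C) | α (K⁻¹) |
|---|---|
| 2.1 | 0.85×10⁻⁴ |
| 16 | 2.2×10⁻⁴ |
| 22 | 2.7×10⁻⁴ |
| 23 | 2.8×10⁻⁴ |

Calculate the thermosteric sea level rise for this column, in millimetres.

Δh ≈ 64.9 mm

Layer 1 at 22 °C → α = 2.7×10⁻⁴ K⁻¹
Layer 2 at 2.1 °C → α = 0.85×10⁻⁴ K⁻¹
0.91 × 2.7×10⁻⁴ × 210 = 0.051597 m
Layer 2: 780 × 0.85×10⁻⁴ × 0.2 = 0.01326 m
Δh = 0.051597 + 0.01326 = 0.064857 m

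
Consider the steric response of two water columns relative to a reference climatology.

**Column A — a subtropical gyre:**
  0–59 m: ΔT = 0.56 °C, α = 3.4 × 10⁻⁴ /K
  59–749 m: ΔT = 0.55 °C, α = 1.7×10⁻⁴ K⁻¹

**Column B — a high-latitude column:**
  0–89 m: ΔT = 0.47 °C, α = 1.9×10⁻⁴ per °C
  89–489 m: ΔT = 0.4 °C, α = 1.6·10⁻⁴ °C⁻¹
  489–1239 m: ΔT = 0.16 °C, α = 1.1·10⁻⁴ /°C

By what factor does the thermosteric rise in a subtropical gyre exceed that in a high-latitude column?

1.6

A 0.56 × 59 × 3.4×10⁻⁴ = 0.0112336 m
A 59–749 m: 690 × 1.7×10⁻⁴ × 0.55 = 0.064515 m
A total: 0.0757486 m
B 0–89 m: 89 × 0.47 × 1.9×10⁻⁴ = 0.0079477 m
B 1.6×10⁻⁴ × 0.4 × 400 = 0.02560 m
B 0.16 × 1.1×10⁻⁴ × 750 = 0.01320 m
B total: 0.0467477 m
Ratio: 0.0757486 / 0.0467477 ≈ 1.620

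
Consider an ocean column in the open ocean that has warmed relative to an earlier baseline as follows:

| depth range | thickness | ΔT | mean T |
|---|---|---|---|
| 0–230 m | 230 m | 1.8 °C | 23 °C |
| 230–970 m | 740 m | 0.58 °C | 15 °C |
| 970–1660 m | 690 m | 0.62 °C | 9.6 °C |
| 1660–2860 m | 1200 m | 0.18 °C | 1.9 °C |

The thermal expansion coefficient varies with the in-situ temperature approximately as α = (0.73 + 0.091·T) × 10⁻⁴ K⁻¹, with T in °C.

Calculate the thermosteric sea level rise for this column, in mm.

Layer 1: α = (0.73 + 0.091×23)×10⁻⁴ = 2.823×10⁻⁴ K⁻¹
Layer 2: α = (0.73 + 0.091×15)×10⁻⁴ = 2.095×10⁻⁴ K⁻¹
Layer 3: α = (0.73 + 0.091×9.6)×10⁻⁴ = 1.6036×10⁻⁴ K⁻¹
Layer 4: α = (0.73 + 0.091×1.9)×10⁻⁴ = 0.9029×10⁻⁴ K⁻¹
1.8 × 2.823×10⁻⁴ × 230 = 0.1168722 m
740 × 0.58 × 2.095×10⁻⁴ = 0.0899174 m
970–1660 m: 0.62 × 1.6036×10⁻⁴ × 690 = 0.068602008 m
Layer 4: 0.9029×10⁻⁴ × 0.18 × 1200 = 0.01950264 m
Δh = 0.1168722 + 0.0899174 + 0.068602008 + 0.01950264 = 0.294894248 m

about 295 mm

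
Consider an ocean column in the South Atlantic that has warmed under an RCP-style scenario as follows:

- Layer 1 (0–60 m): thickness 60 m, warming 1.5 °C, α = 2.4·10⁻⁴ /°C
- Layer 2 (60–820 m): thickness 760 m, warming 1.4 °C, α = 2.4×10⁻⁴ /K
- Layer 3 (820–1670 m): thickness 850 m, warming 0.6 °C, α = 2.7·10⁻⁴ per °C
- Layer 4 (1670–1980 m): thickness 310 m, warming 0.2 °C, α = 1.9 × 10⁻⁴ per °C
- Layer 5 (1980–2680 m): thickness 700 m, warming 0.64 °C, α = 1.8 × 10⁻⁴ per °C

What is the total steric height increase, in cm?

2.4×10⁻⁴ × 1.5 × 60 = 0.02160 m
2.4×10⁻⁴ × 760 × 1.4 = 0.25536 m
Layer 3: 2.7×10⁻⁴ × 0.6 × 850 = 0.13770 m
1.9×10⁻⁴ × 310 × 0.2 = 0.01178 m
Layer 5: 1.8×10⁻⁴ × 700 × 0.64 = 0.08064 m
Δh = 0.02160 + 0.25536 + 0.13770 + 0.01178 + 0.08064 = 0.50708 m

51 cm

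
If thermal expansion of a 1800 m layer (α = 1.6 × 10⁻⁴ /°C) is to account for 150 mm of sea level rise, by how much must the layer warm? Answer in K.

ΔT ≈ 0.521 K

ΔT = Δh/(αH) = 0.15 / (1.6×10⁻⁴ × 1800) ≈ 0.5208 K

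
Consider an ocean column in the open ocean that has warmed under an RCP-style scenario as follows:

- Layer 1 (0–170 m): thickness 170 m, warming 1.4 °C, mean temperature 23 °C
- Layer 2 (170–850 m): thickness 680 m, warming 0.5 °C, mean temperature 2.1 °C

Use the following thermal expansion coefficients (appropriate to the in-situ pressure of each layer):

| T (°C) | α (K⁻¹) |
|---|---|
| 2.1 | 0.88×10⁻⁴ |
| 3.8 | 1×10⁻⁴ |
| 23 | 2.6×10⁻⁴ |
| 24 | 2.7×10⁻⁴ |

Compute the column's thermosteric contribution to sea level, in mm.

Layer 1 at 23 °C → α = 2.6×10⁻⁴ K⁻¹
Layer 2 at 2.1 °C → α = 0.88×10⁻⁴ K⁻¹
0–170 m: 1.4 × 170 × 2.6×10⁻⁴ = 0.06188 m
170–850 m: 0.88×10⁻⁴ × 0.5 × 680 = 0.02992 m
Δh = 0.06188 + 0.02992 = 0.09180 m

92 mm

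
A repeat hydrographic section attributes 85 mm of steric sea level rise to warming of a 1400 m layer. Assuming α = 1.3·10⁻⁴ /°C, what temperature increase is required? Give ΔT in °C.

ΔT ≈ 0.467 °C

ΔT = Δh/(αH) = 0.085 / (1.3×10⁻⁴ × 1400) ≈ 0.4670 °C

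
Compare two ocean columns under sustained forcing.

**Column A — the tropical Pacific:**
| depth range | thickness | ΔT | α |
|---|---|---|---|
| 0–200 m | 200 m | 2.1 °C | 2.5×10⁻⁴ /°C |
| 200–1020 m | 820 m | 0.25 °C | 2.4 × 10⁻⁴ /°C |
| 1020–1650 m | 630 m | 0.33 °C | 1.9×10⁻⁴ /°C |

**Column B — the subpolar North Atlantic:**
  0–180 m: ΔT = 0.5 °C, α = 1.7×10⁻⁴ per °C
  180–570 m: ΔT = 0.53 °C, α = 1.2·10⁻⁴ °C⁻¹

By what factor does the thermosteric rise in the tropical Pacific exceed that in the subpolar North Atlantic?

A 2.5×10⁻⁴ × 2.1 × 200 = 0.10500 m
A Layer 2: 820 × 0.25 × 2.4×10⁻⁴ = 0.04920 m
A Layer 3: 630 × 1.9×10⁻⁴ × 0.33 = 0.039501 m
A total: 0.193701 m
B Layer 1: 0.5 × 1.7×10⁻⁴ × 180 = 0.01530 m
B 180–570 m: 390 × 0.53 × 1.2×10⁻⁴ = 0.024804 m
B total: 0.040104 m
Ratio: 0.193701 / 0.040104 ≈ 4.830

4.8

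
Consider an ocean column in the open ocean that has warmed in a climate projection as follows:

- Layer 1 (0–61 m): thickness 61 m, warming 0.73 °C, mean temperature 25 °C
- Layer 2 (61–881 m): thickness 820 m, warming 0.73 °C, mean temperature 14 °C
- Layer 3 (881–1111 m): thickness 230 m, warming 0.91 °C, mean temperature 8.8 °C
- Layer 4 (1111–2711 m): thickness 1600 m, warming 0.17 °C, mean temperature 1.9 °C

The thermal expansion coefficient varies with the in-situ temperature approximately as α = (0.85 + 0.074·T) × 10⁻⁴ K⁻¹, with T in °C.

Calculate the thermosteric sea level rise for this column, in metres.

0.183 m of thermosteric rise

Layer 1: α = (0.85 + 0.074×25)×10⁻⁴ = 2.7×10⁻⁴ K⁻¹
Layer 2: α = (0.85 + 0.074×14)×10⁻⁴ = 1.886×10⁻⁴ K⁻¹
Layer 3: α = (0.85 + 0.074×8.8)×10⁻⁴ = 1.5012×10⁻⁴ K⁻¹
Layer 4: α = (0.85 + 0.074×1.9)×10⁻⁴ = 0.9906×10⁻⁴ K⁻¹
Layer 1: 2.7×10⁻⁴ × 0.73 × 61 = 0.0120231 m
820 × 0.73 × 1.886×10⁻⁴ = 0.11289596 m
1.5012×10⁻⁴ × 0.91 × 230 = 0.031420116 m
Layer 4: 0.17 × 1600 × 0.9906×10⁻⁴ = 0.02694432 m
Δh = 0.0120231 + 0.11289596 + 0.031420116 + 0.02694432 = 0.183283496 m ≈ 0.183 m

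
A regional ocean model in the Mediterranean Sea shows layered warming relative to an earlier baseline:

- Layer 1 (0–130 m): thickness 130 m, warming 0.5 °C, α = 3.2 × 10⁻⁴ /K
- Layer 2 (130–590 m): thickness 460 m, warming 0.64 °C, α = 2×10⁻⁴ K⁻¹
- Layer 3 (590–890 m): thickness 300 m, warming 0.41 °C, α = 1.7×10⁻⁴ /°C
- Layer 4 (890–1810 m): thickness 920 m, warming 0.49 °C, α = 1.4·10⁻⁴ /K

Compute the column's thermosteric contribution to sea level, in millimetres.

Δh = 160 mm

0–130 m: 3.2×10⁻⁴ × 0.5 × 130 = 0.02080 m
130–590 m: 0.64 × 460 × 2×10⁻⁴ = 0.05888 m
Layer 3: 0.41 × 300 × 1.7×10⁻⁴ = 0.02091 m
Layer 4: 920 × 1.4×10⁻⁴ × 0.49 = 0.063112 m
Δh = 0.02080 + 0.05888 + 0.02091 + 0.063112 = 0.163702 m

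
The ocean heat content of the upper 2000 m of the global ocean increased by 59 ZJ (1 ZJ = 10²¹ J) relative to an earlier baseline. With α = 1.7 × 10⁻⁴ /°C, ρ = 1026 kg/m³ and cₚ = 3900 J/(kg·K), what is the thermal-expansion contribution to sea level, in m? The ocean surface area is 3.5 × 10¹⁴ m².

0.00716 m of thermosteric rise

Per unit area: Q = 59×10²¹ / (3.5×10¹⁴) ≈ 1.686×10⁸ J/m²
Δh = αQ/(ρcₚ) = 1.7×10⁻⁴ × 1.686×10⁸ / (1026 × 3900) ≈ 0.007163 m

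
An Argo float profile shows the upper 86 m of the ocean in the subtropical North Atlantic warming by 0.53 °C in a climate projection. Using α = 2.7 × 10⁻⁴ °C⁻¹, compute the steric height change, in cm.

Δh = αΔT·H = 2.7×10⁻⁴ × 0.53 × 86 = 0.0123066 m

1.2 cm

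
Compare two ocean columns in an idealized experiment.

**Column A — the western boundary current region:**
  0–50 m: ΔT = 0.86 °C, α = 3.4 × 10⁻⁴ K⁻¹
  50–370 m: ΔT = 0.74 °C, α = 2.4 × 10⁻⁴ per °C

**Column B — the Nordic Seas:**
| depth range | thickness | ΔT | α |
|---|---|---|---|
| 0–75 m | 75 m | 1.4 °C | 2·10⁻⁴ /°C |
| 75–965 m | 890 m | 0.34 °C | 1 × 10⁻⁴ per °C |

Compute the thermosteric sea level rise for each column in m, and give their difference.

Δh_A ≈ 0.0715 m, Δh_B ≈ 0.0513 m; difference ≈ 0.0202 m

A 0–50 m: 0.86 × 3.4×10⁻⁴ × 50 = 0.01462 m
A 320 × 0.74 × 2.4×10⁻⁴ = 0.056832 m
A total: 0.071452 m
B Layer 1: 75 × 2×10⁻⁴ × 1.4 = 0.02100 m
B 75–965 m: 0.34 × 1×10⁻⁴ × 890 = 0.03026 m
B total: 0.05126 m
Difference: 0.071452 − 0.05126 = 0.020192 m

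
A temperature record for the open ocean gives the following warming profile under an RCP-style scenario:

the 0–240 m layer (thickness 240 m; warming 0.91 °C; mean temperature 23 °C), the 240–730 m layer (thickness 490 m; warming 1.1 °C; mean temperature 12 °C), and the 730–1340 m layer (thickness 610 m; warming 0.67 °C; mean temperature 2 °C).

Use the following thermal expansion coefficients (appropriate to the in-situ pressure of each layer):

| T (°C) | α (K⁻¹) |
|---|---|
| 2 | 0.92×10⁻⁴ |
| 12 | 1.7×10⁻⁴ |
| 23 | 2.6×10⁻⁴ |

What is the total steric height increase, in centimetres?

Layer 1 at 23 °C → α = 2.6×10⁻⁴ K⁻¹
Layer 2 at 12 °C → α = 1.7×10⁻⁴ K⁻¹
Layer 3 at 2 °C → α = 0.92×10⁻⁴ K⁻¹
0.91 × 240 × 2.6×10⁻⁴ = 0.056784 m
490 × 1.7×10⁻⁴ × 1.1 = 0.09163 m
730–1340 m: 610 × 0.92×10⁻⁴ × 0.67 = 0.0376004 m
Δh = 0.056784 + 0.09163 + 0.0376004 = 0.1860144 m ≈ 18.6 cm

18.6 cm of thermosteric rise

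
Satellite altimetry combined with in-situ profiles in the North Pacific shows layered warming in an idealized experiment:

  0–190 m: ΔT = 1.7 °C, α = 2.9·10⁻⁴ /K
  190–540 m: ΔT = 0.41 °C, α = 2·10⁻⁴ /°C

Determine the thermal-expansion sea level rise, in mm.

120 mm

1.7 × 190 × 2.9×10⁻⁴ = 0.09367 m
190–540 m: 2×10⁻⁴ × 0.41 × 350 = 0.02870 m
Δh = 0.09367 + 0.02870 = 0.12237 m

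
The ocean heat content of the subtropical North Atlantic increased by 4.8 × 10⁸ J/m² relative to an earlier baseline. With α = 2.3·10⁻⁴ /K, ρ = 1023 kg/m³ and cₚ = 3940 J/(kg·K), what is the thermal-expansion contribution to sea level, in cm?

Δh = αQ/(ρcₚ) = 2.3×10⁻⁴ × 4.8×10⁸ / (1023 × 3940) ≈ 0.02739 m

about 2.74 cm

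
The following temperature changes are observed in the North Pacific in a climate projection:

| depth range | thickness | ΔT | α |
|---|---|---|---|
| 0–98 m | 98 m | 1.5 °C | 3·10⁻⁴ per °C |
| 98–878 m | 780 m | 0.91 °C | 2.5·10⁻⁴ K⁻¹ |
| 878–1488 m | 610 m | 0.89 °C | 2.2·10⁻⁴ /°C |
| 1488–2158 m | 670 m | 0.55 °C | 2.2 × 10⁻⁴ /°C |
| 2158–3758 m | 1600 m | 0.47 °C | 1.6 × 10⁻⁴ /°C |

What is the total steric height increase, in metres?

0–98 m: 1.5 × 3×10⁻⁴ × 98 = 0.04410 m
780 × 0.91 × 2.5×10⁻⁴ = 0.17745 m
Layer 3: 610 × 2.2×10⁻⁴ × 0.89 = 0.119438 m
0.55 × 670 × 2.2×10⁻⁴ = 0.08107 m
2158–3758 m: 1.6×10⁻⁴ × 0.47 × 1600 = 0.12032 m
Δh = 0.04410 + 0.17745 + 0.119438 + 0.08107 + 0.12032 = 0.542378 m ≈ 0.542 m

about 0.542 m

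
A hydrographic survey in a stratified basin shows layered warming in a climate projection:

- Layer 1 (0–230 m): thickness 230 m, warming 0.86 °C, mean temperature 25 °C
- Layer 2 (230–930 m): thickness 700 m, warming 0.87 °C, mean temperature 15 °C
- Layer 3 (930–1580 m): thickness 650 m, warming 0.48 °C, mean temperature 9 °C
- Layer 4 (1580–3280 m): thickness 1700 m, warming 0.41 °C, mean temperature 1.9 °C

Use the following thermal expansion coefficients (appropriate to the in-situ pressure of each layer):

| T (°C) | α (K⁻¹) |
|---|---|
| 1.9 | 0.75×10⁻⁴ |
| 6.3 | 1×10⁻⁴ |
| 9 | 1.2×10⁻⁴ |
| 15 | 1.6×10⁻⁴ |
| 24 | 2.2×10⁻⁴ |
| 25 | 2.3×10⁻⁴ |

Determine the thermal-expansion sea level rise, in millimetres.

Layer 1 at 25 °C → α = 2.3×10⁻⁴ K⁻¹
Layer 2 at 15 °C → α = 1.6×10⁻⁴ K⁻¹
Layer 3 at 9 °C → α = 1.2×10⁻⁴ K⁻¹
Layer 4 at 1.9 °C → α = 0.75×10⁻⁴ K⁻¹
0.86 × 230 × 2.3×10⁻⁴ = 0.045494 m
230–930 m: 0.87 × 1.6×10⁻⁴ × 700 = 0.09744 m
930–1580 m: 1.2×10⁻⁴ × 650 × 0.48 = 0.03744 m
Layer 4: 1700 × 0.41 × 0.75×10⁻⁴ = 0.052275 m
Δh = 0.045494 + 0.09744 + 0.03744 + 0.052275 = 0.232649 m

Δh ≈ 233 mm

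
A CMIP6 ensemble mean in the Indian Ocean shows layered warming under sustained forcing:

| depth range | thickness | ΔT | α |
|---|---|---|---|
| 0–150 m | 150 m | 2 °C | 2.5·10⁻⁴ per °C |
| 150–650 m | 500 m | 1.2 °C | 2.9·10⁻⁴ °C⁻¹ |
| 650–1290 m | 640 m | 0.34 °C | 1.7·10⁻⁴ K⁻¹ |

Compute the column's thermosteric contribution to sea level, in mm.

Δh ≈ 290 mm

2 × 2.5×10⁻⁴ × 150 = 0.07500 m
2.9×10⁻⁴ × 500 × 1.2 = 0.17400 m
650–1290 m: 640 × 1.7×10⁻⁴ × 0.34 = 0.036992 m
Δh = 0.07500 + 0.17400 + 0.036992 = 0.285992 m ≈ 290 mm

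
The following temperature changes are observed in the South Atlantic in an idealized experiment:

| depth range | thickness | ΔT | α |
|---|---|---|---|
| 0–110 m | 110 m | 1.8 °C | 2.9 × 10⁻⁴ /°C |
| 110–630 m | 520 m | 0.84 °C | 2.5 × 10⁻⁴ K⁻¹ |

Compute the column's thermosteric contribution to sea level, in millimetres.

Δh ≈ 167 mm

0–110 m: 2.9×10⁻⁴ × 1.8 × 110 = 0.05742 m
Layer 2: 0.84 × 2.5×10⁻⁴ × 520 = 0.10920 m
Δh = 0.05742 + 0.10920 = 0.16662 m ≈ 167 mm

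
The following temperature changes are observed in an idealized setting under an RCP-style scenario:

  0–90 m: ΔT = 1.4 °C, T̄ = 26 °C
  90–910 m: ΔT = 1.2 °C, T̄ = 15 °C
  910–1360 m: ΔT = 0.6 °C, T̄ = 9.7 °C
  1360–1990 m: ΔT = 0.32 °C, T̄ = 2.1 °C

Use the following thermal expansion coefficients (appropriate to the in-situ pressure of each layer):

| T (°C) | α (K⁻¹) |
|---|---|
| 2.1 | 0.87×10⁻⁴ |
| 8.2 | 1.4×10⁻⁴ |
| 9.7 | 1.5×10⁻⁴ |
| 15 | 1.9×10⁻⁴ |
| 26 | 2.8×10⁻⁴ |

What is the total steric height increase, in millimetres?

Layer 1 at 26 °C → α = 2.8×10⁻⁴ K⁻¹
Layer 2 at 15 °C → α = 1.9×10⁻⁴ K⁻¹
Layer 3 at 9.7 °C → α = 1.5×10⁻⁴ K⁻¹
Layer 4 at 2.1 °C → α = 0.87×10⁻⁴ K⁻¹
2.8×10⁻⁴ × 1.4 × 90 = 0.03528 m
Layer 2: 820 × 1.9×10⁻⁴ × 1.2 = 0.18696 m
0.6 × 450 × 1.5×10⁻⁴ = 0.04050 m
630 × 0.87×10⁻⁴ × 0.32 = 0.0175392 m
Δh = 0.03528 + 0.18696 + 0.04050 + 0.0175392 = 0.2802792 m ≈ 280 mm

Δh ≈ 280 mm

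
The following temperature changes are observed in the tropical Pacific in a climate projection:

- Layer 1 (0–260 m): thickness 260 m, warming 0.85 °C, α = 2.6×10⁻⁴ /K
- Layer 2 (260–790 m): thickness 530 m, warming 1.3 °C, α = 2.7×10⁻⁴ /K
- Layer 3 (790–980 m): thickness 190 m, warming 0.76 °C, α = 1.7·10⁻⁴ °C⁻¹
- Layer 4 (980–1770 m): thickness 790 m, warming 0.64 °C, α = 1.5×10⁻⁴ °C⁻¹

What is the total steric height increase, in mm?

340 mm of thermosteric rise

0–260 m: 2.6×10⁻⁴ × 0.85 × 260 = 0.05746 m
Layer 2: 2.7×10⁻⁴ × 530 × 1.3 = 0.18603 m
0.76 × 1.7×10⁻⁴ × 190 = 0.024548 m
790 × 1.5×10⁻⁴ × 0.64 = 0.07584 m
Δh = 0.05746 + 0.18603 + 0.024548 + 0.07584 = 0.343878 m ≈ 340 mm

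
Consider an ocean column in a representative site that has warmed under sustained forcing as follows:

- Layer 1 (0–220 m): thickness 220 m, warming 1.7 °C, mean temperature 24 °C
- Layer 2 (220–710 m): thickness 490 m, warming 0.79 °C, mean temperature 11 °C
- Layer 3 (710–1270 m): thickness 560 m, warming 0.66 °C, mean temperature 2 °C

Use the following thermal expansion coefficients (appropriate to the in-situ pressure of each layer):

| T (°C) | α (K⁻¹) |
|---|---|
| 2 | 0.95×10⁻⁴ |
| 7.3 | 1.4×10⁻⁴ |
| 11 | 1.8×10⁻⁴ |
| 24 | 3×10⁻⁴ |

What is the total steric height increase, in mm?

Layer 1 at 24 °C → α = 3×10⁻⁴ K⁻¹
Layer 2 at 11 °C → α = 1.8×10⁻⁴ K⁻¹
Layer 3 at 2 °C → α = 0.95×10⁻⁴ K⁻¹
220 × 3×10⁻⁴ × 1.7 = 0.11220 m
Layer 2: 1.8×10⁻⁴ × 0.79 × 490 = 0.069678 m
Layer 3: 0.66 × 560 × 0.95×10⁻⁴ = 0.035112 m
Δh = 0.11220 + 0.069678 + 0.035112 = 0.21699 m ≈ 220 mm

220 mm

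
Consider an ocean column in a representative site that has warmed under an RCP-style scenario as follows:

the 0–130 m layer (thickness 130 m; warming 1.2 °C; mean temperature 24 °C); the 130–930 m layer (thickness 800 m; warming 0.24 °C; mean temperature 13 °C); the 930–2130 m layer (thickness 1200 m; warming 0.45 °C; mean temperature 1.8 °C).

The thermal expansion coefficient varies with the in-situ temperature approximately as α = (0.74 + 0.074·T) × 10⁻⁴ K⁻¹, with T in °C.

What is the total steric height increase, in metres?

Δh ≈ 0.119 m

Layer 1: α = (0.74 + 0.074×24)×10⁻⁴ = 2.516×10⁻⁴ K⁻¹
Layer 2: α = (0.74 + 0.074×13)×10⁻⁴ = 1.702×10⁻⁴ K⁻¹
Layer 3: α = (0.74 + 0.074×1.8)×10⁻⁴ = 0.8732×10⁻⁴ K⁻¹
1.2 × 130 × 2.516×10⁻⁴ = 0.0392496 m
1.702×10⁻⁴ × 0.24 × 800 = 0.0326784 m
0.45 × 0.8732×10⁻⁴ × 1200 = 0.0471528 m
Δh = 0.0392496 + 0.0326784 + 0.0471528 = 0.1190808 m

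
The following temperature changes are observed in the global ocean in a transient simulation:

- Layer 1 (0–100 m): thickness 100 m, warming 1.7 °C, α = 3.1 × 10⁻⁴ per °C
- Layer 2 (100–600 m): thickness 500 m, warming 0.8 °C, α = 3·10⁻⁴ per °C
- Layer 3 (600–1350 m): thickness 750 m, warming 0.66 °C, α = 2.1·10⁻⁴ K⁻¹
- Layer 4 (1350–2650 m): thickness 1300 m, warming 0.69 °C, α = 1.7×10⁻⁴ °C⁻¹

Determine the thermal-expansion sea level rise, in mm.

0–100 m: 3.1×10⁻⁴ × 1.7 × 100 = 0.05270 m
Layer 2: 0.8 × 3×10⁻⁴ × 500 = 0.12000 m
750 × 0.66 × 2.1×10⁻⁴ = 0.10395 m
Layer 4: 0.69 × 1.7×10⁻⁴ × 1300 = 0.15249 m
Δh = 0.05270 + 0.12000 + 0.10395 + 0.15249 = 0.42914 m ≈ 429 mm

429 mm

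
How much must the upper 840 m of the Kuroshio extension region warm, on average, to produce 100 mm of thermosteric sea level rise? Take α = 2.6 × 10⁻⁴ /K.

about 0.458 K

ΔT = Δh/(αH) = 0.1 / (2.6×10⁻⁴ × 840) ≈ 0.4579 K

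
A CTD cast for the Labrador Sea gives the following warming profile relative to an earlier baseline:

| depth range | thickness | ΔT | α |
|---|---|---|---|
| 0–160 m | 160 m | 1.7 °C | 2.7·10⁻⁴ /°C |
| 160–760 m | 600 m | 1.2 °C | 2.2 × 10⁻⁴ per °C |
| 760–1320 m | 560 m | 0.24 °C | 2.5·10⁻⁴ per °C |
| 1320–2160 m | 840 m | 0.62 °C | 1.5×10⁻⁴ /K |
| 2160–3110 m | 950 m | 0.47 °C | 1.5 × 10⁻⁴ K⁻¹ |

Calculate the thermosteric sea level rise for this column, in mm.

0–160 m: 2.7×10⁻⁴ × 160 × 1.7 = 0.07344 m
1.2 × 600 × 2.2×10⁻⁴ = 0.15840 m
Layer 3: 2.5×10⁻⁴ × 560 × 0.24 = 0.03360 m
1320–2160 m: 0.62 × 1.5×10⁻⁴ × 840 = 0.07812 m
2160–3110 m: 0.47 × 950 × 1.5×10⁻⁴ = 0.066975 m
Δh = 0.07344 + 0.15840 + 0.03360 + 0.07812 + 0.066975 = 0.410535 m ≈ 410 mm

410 mm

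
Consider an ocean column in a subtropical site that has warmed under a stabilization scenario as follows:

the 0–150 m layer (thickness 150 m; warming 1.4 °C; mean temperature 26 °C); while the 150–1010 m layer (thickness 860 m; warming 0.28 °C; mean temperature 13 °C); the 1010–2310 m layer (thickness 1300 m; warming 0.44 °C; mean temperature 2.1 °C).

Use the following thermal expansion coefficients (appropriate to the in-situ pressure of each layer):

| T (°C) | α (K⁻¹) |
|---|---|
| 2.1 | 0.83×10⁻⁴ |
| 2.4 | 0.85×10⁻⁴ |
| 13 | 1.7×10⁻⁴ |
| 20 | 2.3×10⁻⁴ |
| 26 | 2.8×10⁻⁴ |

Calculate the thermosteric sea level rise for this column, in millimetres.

Layer 1 at 26 °C → α = 2.8×10⁻⁴ K⁻¹
Layer 2 at 13 °C → α = 1.7×10⁻⁴ K⁻¹
Layer 3 at 2.1 °C → α = 0.83×10⁻⁴ K⁻¹
1.4 × 2.8×10⁻⁴ × 150 = 0.05880 m
Layer 2: 860 × 0.28 × 1.7×10⁻⁴ = 0.040936 m
1010–2310 m: 1300 × 0.44 × 0.83×10⁻⁴ = 0.047476 m
Δh = 0.05880 + 0.040936 + 0.047476 = 0.147212 m ≈ 147 mm

Δh = 147 mm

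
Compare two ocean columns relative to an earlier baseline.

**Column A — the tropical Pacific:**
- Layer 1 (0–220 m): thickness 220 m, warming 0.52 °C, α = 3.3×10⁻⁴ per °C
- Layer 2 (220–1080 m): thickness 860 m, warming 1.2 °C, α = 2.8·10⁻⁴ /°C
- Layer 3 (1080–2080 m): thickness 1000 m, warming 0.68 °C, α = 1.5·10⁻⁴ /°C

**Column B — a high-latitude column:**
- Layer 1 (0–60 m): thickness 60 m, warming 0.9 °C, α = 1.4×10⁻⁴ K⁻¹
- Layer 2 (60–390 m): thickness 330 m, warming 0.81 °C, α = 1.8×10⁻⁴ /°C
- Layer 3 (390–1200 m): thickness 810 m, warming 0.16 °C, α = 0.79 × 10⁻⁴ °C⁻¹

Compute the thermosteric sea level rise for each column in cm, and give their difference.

Δh_A ≈ 43 cm, Δh_B ≈ 6.6 cm; difference ≈ 36 cm

A 3.3×10⁻⁴ × 220 × 0.52 = 0.037752 m
A Layer 2: 2.8×10⁻⁴ × 860 × 1.2 = 0.28896 m
A 1080–2080 m: 1000 × 1.5×10⁻⁴ × 0.68 = 0.10200 m
A total: 0.428712 m
B 1.4×10⁻⁴ × 60 × 0.9 = 0.00756 m
B 60–390 m: 330 × 0.81 × 1.8×10⁻⁴ = 0.048114 m
B 0.79×10⁻⁴ × 0.16 × 810 = 0.0102384 m
B total: 0.0659124 m
Difference: 0.428712 − 0.0659124 = 0.3627996 m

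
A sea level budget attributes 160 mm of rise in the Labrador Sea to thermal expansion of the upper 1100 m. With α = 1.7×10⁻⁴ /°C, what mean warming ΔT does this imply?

ΔT = Δh/(αH) = 0.16 / (1.7×10⁻⁴ × 1100) ≈ 0.8556 °C

0.86 °C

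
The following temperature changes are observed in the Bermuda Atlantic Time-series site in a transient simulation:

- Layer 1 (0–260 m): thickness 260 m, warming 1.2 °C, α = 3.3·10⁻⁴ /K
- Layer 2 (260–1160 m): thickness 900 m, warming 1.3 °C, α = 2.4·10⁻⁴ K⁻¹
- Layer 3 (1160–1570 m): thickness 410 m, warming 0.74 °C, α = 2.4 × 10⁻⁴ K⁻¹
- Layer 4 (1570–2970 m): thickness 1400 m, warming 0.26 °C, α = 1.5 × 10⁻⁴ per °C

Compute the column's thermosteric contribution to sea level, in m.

Δh = 0.51 m

0–260 m: 260 × 3.3×10⁻⁴ × 1.2 = 0.10296 m
260–1160 m: 1.3 × 900 × 2.4×10⁻⁴ = 0.28080 m
Layer 3: 410 × 0.74 × 2.4×10⁻⁴ = 0.072816 m
1.5×10⁻⁴ × 1400 × 0.26 = 0.05460 m
Δh = 0.10296 + 0.28080 + 0.072816 + 0.05460 = 0.511176 m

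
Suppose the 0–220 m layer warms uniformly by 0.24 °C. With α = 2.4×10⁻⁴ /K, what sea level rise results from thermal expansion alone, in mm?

Δh = αΔT·H = 2.4×10⁻⁴ × 0.24 × 220 = 0.012672 m

Δh = 12.7 mm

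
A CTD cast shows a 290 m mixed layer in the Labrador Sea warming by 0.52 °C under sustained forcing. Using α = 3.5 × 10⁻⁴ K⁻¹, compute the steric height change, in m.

Δh = αΔT·H = 3.5×10⁻⁴ × 0.52 × 290 = 0.05278 m

0.0528 m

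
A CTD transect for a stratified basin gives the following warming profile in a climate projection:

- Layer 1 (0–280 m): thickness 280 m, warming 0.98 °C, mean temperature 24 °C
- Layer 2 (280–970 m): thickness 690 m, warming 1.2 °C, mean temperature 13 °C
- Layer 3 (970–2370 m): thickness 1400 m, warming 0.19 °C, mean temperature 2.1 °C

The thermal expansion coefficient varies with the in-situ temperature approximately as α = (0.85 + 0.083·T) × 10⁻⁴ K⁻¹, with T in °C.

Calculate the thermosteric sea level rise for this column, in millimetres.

Δh = 265 mm

Layer 1: α = (0.85 + 0.083×24)×10⁻⁴ = 2.842×10⁻⁴ K⁻¹
Layer 2: α = (0.85 + 0.083×13)×10⁻⁴ = 1.929×10⁻⁴ K⁻¹
Layer 3: α = (0.85 + 0.083×2.1)×10⁻⁴ = 1.0243×10⁻⁴ K⁻¹
Layer 1: 280 × 2.842×10⁻⁴ × 0.98 = 0.07798448 m
1.2 × 1.929×10⁻⁴ × 690 = 0.1597212 m
0.19 × 1400 × 1.0243×10⁻⁴ = 0.02724638 m
Δh = 0.07798448 + 0.1597212 + 0.02724638 = 0.26495206 m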